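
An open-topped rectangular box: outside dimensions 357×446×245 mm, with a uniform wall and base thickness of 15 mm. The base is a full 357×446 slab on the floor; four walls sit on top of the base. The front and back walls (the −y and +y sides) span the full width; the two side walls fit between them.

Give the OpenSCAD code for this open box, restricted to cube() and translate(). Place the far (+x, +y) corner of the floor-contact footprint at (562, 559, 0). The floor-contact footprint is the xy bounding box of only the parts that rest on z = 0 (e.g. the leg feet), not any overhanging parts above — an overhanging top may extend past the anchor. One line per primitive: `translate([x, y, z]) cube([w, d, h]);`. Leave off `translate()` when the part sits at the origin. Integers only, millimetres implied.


translate([205, 113, 0]) cube([357, 446, 15]);
translate([205, 113, 15]) cube([357, 15, 230]);
translate([205, 544, 15]) cube([357, 15, 230]);
translate([205, 128, 15]) cube([15, 416, 230]);
translate([547, 128, 15]) cube([15, 416, 230]);


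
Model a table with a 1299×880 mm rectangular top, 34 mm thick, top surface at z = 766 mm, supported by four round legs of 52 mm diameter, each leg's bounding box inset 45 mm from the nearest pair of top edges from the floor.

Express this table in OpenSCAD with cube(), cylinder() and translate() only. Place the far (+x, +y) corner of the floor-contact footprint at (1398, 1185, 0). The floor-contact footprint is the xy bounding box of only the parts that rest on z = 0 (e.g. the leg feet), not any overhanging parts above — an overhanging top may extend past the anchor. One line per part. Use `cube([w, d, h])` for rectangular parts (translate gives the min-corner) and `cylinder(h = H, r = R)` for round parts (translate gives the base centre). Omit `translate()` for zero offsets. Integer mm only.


translate([144, 350, 732]) cube([1299, 880, 34]);
translate([215, 421, 0]) cylinder(h = 732, r = 26);
translate([1372, 421, 0]) cylinder(h = 732, r = 26);
translate([215, 1159, 0]) cylinder(h = 732, r = 26);
translate([1372, 1159, 0]) cylinder(h = 732, r = 26);


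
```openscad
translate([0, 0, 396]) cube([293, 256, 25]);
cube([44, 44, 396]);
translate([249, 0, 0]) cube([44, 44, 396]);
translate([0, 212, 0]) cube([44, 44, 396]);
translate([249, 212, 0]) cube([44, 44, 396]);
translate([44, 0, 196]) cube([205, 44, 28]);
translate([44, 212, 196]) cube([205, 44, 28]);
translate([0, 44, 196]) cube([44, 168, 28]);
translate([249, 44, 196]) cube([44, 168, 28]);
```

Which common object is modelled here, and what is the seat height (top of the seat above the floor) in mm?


A stool. The seat height is 421 mm.

A 293×256×25 slab at z = 396 on four corner posts — a stool. The seat top is 396 + 25 = 421 mm.


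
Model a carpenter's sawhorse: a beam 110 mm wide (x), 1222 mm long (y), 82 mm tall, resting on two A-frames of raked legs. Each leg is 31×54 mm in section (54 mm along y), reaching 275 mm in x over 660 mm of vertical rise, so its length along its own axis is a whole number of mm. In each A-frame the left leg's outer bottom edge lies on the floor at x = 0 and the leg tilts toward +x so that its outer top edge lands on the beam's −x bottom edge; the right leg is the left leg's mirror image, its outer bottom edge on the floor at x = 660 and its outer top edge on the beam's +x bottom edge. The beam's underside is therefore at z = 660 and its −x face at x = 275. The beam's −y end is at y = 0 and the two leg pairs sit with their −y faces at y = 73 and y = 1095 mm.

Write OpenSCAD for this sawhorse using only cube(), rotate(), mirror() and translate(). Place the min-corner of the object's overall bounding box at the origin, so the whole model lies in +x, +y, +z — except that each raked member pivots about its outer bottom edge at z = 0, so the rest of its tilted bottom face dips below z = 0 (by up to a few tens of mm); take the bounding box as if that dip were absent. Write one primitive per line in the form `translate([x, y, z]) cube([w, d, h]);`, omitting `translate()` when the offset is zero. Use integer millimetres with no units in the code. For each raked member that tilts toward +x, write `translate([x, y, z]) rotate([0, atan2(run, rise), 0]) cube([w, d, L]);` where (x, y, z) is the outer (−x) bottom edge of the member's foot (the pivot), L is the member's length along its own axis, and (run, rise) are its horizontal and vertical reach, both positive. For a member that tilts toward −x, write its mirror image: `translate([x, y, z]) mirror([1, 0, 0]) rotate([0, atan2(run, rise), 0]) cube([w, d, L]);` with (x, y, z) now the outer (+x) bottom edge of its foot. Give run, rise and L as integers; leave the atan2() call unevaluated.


// leg length = √(275² + 660²) = 715
// right-leg outer foot x = 2·275 + 110 = 660
// beam min-corner = (275, 0, 660)
translate([275, 0, 660]) cube([110, 1222, 82]);
translate([0, 73, 0]) rotate([0, atan2(275, 660), 0]) cube([31, 54, 715]);
translate([660, 73, 0]) mirror([1, 0, 0]) rotate([0, atan2(275, 660), 0]) cube([31, 54, 715]);
translate([0, 1095, 0]) rotate([0, atan2(275, 660), 0]) cube([31, 54, 715]);
translate([660, 1095, 0]) mirror([1, 0, 0]) rotate([0, atan2(275, 660), 0]) cube([31, 54, 715]);


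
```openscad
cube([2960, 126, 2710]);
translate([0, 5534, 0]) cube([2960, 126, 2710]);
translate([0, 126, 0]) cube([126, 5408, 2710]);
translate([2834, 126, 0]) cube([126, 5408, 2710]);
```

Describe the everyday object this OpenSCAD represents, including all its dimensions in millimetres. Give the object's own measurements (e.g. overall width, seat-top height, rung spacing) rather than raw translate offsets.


The wall frame of a small rectangular building: four walls, each 2710 mm tall and 126 mm thick, enclosing a footprint 2960 mm (x) by 5660 mm (y) outside-to-outside, with no floor or roof. The front and back walls (the −y and +y sides) span the full width; the two side walls fit between them.


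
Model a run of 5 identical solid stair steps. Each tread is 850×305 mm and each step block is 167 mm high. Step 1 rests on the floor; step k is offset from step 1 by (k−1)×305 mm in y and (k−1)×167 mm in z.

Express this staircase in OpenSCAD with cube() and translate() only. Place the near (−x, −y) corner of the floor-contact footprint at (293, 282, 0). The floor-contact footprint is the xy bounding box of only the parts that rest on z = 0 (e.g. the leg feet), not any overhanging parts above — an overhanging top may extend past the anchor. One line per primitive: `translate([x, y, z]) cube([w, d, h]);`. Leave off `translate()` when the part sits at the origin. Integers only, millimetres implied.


translate([293, 282, 0]) cube([850, 305, 167]);
translate([293, 587, 167]) cube([850, 305, 167]);
translate([293, 892, 334]) cube([850, 305, 167]);
translate([293, 1197, 501]) cube([850, 305, 167]);
translate([293, 1502, 668]) cube([850, 305, 167]);


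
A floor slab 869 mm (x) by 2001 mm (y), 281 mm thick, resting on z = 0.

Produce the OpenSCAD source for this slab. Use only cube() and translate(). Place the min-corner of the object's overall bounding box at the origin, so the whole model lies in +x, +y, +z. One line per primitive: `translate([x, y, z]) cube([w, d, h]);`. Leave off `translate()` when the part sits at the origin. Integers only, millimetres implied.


cube([869, 2001, 281]);


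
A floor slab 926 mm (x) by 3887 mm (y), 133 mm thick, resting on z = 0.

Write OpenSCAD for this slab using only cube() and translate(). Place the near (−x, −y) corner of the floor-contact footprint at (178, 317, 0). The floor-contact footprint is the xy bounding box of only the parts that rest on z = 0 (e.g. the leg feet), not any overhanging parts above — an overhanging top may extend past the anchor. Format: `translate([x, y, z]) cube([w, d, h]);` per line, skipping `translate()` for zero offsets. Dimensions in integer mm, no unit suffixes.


translate([178, 317, 0]) cube([926, 3887, 133]);


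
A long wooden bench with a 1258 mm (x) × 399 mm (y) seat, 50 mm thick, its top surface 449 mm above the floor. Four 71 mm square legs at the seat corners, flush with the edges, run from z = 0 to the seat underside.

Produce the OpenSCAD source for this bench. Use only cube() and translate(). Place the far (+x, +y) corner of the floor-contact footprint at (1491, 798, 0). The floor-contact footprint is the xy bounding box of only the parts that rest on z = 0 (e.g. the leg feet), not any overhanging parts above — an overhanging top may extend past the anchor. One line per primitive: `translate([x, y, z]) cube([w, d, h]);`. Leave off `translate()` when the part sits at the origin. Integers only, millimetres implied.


translate([233, 399, 399]) cube([1258, 399, 50]);
translate([233, 399, 0]) cube([71, 71, 399]);
translate([233, 727, 0]) cube([71, 71, 399]);
translate([1420, 399, 0]) cube([71, 71, 399]);
translate([1420, 727, 0]) cube([71, 71, 399]);


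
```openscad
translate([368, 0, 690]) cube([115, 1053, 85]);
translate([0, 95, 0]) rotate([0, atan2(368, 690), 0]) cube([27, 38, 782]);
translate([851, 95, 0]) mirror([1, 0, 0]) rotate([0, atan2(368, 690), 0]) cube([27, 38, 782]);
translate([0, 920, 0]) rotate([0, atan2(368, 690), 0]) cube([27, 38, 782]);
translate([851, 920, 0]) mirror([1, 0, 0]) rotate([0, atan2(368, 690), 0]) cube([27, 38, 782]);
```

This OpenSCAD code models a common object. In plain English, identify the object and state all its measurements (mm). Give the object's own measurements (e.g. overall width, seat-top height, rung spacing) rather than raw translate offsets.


A sawhorse. A 115×1053×85 mm beam (x, y, z) sits on two A-frame leg pairs. Each pair is two raked legs of 27×38 mm section (38 mm along y) splaying symmetrically in x. Each leg rises 690 mm vertically over 368 mm of horizontal reach and is 782 mm long along its own axis. Every leg's outer bottom edge rests on the floor and its outer top edge meets a bottom edge of the beam — the left legs (tilting toward +x) meet the beam's −x bottom edge, the right legs (their mirror images, tilting toward −x) meet its +x bottom edge — so the leg tops tuck under the beam, the beam's underside is 690 mm above the floor, and the feet are 851 mm apart outside-to-outside with the beam centred between them. The two leg pairs are set in 95 mm from either end of the beam.


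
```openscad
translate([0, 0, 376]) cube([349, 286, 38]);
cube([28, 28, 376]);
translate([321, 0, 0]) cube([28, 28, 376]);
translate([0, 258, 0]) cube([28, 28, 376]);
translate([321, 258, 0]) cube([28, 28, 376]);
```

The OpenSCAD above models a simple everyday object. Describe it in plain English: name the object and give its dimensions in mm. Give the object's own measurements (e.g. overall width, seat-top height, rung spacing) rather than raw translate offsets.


A four-legged stool. The seat is a 349×286×38 mm slab whose top surface is at z = 414 mm; four square legs, each 28×28 mm in cross-section, run from the floor (z = 0) to the underside of the seat, each flush with a corner of the seat.


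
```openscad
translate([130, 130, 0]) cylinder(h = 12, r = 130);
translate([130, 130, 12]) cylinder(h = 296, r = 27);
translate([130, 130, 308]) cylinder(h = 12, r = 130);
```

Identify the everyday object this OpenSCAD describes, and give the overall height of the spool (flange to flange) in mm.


A spool. The overall height is 320 mm.

Three coaxial cylinders, large–small–large — a spool. Two 12 mm flanges and a 296 mm core give 12 + 296 + 12 = 320 mm.


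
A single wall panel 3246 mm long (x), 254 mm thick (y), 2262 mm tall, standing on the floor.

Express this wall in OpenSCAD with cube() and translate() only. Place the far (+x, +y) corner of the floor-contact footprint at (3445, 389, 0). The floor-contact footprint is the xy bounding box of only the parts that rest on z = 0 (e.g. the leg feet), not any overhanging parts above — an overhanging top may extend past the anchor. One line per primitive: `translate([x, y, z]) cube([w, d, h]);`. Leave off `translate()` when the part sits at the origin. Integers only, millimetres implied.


translate([199, 135, 0]) cube([3246, 254, 2262]);


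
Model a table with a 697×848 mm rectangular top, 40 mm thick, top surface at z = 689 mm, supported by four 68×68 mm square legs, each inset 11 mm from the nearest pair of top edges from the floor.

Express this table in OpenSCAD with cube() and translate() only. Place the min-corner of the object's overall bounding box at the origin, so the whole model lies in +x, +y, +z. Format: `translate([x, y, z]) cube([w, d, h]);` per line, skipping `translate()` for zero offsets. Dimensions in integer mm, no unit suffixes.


// leg_h = 689 - 40 = 649
translate([0, 0, 649]) cube([697, 848, 40]);
translate([11, 11, 0]) cube([68, 68, 649]);
translate([618, 11, 0]) cube([68, 68, 649]);
translate([11, 769, 0]) cube([68, 68, 649]);
translate([618, 769, 0]) cube([68, 68, 649]);


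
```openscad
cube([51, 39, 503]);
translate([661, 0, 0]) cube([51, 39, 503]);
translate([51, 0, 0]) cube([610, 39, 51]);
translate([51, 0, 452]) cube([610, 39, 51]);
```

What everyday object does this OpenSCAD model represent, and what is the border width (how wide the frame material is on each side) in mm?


A picture frame. The border width is 51 mm.

Four thin pieces enclosing a rectangular opening — a picture frame. The two full-height stiles are 503 mm tall; the top rail sits at z = 452 and is 51 mm tall, so the border above the opening is 503 − 452 = 51 mm, matching the stile x-width.


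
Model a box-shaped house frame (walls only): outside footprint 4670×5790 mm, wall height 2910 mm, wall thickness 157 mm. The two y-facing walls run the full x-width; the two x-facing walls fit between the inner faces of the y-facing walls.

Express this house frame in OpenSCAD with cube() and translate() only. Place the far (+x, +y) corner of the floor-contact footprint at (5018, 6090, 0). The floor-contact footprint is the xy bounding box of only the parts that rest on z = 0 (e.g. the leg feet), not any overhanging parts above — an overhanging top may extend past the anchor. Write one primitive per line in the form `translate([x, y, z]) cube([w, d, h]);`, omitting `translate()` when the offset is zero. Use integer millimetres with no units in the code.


translate([348, 300, 0]) cube([4670, 157, 2910]);
translate([348, 5933, 0]) cube([4670, 157, 2910]);
translate([348, 457, 0]) cube([157, 5476, 2910]);
translate([4861, 457, 0]) cube([157, 5476, 2910]);


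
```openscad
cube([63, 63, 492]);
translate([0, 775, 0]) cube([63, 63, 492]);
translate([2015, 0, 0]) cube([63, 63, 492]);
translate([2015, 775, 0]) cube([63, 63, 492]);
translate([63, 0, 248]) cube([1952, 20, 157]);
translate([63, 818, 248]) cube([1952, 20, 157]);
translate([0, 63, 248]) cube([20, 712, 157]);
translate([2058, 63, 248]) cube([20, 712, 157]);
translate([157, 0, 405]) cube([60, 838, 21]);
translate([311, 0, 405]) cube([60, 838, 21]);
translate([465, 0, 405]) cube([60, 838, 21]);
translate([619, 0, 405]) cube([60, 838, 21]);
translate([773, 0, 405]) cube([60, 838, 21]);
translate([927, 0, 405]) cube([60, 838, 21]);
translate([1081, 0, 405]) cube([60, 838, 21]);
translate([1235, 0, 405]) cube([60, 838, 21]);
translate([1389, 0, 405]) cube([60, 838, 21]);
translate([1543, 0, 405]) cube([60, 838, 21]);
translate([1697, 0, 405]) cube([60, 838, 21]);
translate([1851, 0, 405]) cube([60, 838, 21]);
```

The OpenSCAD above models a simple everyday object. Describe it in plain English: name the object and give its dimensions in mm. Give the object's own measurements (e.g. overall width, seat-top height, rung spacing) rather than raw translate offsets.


A bed frame 2078 mm long (x) by 838 mm wide (y). Four 63×63 mm corner posts, 492 mm tall, at the corners of the footprint. Four rails of 20 mm thickness and 157 mm height run between adjacent posts with their undersides at z = 248 mm, their outer faces flush with the outside of the frame (the two x-running rails run between the posts' inner faces; the two y-running rails run between the posts' inner faces). 12 slats, each 60 mm wide (x) and 21 mm thick, lie across the top of the two x-running rails, running the full 838 mm width of the frame in y; along x they sit between the end posts with a 94 mm gap after the −x posts and between neighbouring slats, leaving 104 mm before the +x posts.


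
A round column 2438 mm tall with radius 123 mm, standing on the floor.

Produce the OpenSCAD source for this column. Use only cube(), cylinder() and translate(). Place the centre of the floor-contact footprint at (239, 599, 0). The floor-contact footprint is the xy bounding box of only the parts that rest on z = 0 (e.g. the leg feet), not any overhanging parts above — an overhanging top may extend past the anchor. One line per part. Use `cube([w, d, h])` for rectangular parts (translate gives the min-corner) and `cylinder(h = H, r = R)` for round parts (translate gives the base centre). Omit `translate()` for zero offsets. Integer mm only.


translate([239, 599, 0]) cylinder(h = 2438, r = 123);


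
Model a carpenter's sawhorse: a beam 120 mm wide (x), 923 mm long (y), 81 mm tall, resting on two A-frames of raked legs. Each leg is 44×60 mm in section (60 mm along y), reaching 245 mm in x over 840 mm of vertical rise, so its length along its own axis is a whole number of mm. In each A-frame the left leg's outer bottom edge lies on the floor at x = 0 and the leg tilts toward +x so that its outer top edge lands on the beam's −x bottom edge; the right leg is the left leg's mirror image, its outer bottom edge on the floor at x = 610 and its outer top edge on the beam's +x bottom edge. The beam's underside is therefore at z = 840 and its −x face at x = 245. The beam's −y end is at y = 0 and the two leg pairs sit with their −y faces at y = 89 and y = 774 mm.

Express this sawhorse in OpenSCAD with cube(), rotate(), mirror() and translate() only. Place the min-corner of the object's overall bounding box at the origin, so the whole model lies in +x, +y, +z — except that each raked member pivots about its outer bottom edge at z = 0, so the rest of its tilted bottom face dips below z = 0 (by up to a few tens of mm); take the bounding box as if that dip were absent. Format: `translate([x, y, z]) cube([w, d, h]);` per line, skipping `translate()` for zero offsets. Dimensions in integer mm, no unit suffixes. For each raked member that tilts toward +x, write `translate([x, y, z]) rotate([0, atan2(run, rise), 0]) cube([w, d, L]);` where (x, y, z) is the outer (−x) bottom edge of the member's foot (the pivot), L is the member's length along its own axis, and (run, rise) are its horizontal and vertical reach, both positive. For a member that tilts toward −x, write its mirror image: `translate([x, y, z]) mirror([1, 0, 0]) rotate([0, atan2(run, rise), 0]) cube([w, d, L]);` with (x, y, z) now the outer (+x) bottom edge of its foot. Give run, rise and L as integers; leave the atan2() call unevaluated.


translate([245, 0, 840]) cube([120, 923, 81]);
translate([0, 89, 0]) rotate([0, atan2(245, 840), 0]) cube([44, 60, 875]);
translate([610, 89, 0]) mirror([1, 0, 0]) rotate([0, atan2(245, 840), 0]) cube([44, 60, 875]);
translate([0, 774, 0]) rotate([0, atan2(245, 840), 0]) cube([44, 60, 875]);
translate([610, 774, 0]) mirror([1, 0, 0]) rotate([0, atan2(245, 840), 0]) cube([44, 60, 875]);


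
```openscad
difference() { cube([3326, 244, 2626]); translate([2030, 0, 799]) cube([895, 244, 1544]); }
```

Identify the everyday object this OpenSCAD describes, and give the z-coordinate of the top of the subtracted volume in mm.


A wall with a window opening. The window head height is 2343 mm.

A wall with a rectangular opening subtracted — a window. Sill at z = 799, opening 1544 mm tall, so the head is at 799 + 1544 = 2343 mm.


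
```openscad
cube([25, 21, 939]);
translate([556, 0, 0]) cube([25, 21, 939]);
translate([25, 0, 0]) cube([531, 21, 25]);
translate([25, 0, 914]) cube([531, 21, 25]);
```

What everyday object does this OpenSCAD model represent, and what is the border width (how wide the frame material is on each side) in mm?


A picture frame. The border width is 25 mm.

Four thin pieces enclosing a rectangular opening — a picture frame. The two full-height stiles are 939 mm tall; the top rail sits at z = 914 and is 25 mm tall, so the border above the opening is 939 − 914 = 25 mm, matching the stile x-width.


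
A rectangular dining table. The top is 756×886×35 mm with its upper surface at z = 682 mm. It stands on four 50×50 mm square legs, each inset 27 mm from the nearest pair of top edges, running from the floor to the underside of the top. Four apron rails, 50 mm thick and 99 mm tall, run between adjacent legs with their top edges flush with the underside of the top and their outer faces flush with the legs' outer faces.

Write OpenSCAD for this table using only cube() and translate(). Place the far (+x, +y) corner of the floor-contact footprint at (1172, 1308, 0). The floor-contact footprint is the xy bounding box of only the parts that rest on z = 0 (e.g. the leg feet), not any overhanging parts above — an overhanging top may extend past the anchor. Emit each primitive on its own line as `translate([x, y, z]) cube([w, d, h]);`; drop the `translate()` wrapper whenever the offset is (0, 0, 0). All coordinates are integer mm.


translate([443, 449, 647]) cube([756, 886, 35]);
translate([470, 476, 0]) cube([50, 50, 647]);
translate([1122, 476, 0]) cube([50, 50, 647]);
translate([470, 1258, 0]) cube([50, 50, 647]);
translate([1122, 1258, 0]) cube([50, 50, 647]);
translate([520, 476, 548]) cube([602, 50, 99]);
translate([520, 1258, 548]) cube([602, 50, 99]);
translate([470, 526, 548]) cube([50, 732, 99]);
translate([1122, 526, 548]) cube([50, 732, 99]);


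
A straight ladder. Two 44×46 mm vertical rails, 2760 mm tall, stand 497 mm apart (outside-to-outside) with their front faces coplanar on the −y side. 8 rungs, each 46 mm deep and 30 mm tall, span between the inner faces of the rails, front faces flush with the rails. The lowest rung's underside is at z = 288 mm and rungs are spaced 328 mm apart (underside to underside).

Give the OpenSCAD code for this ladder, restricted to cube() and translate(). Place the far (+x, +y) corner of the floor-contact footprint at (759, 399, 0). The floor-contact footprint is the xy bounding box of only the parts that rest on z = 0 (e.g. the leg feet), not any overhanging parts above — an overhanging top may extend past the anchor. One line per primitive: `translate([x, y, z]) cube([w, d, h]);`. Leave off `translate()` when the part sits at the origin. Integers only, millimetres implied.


translate([262, 353, 0]) cube([44, 46, 2760]);
translate([715, 353, 0]) cube([44, 46, 2760]);
translate([306, 353, 288]) cube([409, 46, 30]);
translate([306, 353, 616]) cube([409, 46, 30]);
translate([306, 353, 944]) cube([409, 46, 30]);
translate([306, 353, 1272]) cube([409, 46, 30]);
translate([306, 353, 1600]) cube([409, 46, 30]);
translate([306, 353, 1928]) cube([409, 46, 30]);
translate([306, 353, 2256]) cube([409, 46, 30]);
translate([306, 353, 2584]) cube([409, 46, 30]);


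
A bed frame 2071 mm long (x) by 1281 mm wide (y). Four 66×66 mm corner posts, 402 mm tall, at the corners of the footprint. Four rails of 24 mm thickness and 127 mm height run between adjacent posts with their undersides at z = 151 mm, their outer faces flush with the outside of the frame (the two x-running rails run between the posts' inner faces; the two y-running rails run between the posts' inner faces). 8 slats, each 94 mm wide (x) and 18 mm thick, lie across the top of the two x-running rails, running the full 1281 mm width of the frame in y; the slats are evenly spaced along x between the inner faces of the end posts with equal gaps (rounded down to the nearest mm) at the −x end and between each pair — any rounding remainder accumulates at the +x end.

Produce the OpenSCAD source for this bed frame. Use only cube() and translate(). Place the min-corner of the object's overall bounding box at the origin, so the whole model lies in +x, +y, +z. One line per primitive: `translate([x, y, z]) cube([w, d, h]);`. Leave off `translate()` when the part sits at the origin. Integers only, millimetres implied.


cube([66, 66, 402]);
translate([0, 1215, 0]) cube([66, 66, 402]);
translate([2005, 0, 0]) cube([66, 66, 402]);
translate([2005, 1215, 0]) cube([66, 66, 402]);
translate([66, 0, 151]) cube([1939, 24, 127]);
translate([66, 1257, 151]) cube([1939, 24, 127]);
translate([0, 66, 151]) cube([24, 1149, 127]);
translate([2047, 66, 151]) cube([24, 1149, 127]);
translate([197, 0, 278]) cube([94, 1281, 18]);
translate([422, 0, 278]) cube([94, 1281, 18]);
translate([647, 0, 278]) cube([94, 1281, 18]);
translate([872, 0, 278]) cube([94, 1281, 18]);
translate([1097, 0, 278]) cube([94, 1281, 18]);
translate([1322, 0, 278]) cube([94, 1281, 18]);
translate([1547, 0, 278]) cube([94, 1281, 18]);
translate([1772, 0, 278]) cube([94, 1281, 18]);


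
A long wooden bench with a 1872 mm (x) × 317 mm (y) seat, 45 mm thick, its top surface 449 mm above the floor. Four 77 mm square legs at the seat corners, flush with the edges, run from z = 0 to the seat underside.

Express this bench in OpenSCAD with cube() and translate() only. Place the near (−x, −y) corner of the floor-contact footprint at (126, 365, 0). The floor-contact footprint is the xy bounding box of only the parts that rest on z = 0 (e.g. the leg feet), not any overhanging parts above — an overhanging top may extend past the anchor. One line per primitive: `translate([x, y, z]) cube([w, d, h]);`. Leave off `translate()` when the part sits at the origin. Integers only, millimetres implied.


// leg_h = 449 − 45 = 404
translate([126, 365, 404]) cube([1872, 317, 45]);
translate([126, 365, 0]) cube([77, 77, 404]);
translate([126, 605, 0]) cube([77, 77, 404]);
translate([1921, 365, 0]) cube([77, 77, 404]);
translate([1921, 605, 0]) cube([77, 77, 404]);


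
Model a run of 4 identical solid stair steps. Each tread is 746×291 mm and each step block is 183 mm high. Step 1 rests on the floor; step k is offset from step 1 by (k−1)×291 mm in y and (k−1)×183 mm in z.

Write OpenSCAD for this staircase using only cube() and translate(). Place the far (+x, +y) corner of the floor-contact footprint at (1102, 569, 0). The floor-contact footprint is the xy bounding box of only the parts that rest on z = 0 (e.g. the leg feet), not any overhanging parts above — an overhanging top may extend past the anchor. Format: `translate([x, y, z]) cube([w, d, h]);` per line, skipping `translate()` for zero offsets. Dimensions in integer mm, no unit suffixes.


translate([356, 278, 0]) cube([746, 291, 183]);
translate([356, 569, 183]) cube([746, 291, 183]);
translate([356, 860, 366]) cube([746, 291, 183]);
translate([356, 1151, 549]) cube([746, 291, 183]);


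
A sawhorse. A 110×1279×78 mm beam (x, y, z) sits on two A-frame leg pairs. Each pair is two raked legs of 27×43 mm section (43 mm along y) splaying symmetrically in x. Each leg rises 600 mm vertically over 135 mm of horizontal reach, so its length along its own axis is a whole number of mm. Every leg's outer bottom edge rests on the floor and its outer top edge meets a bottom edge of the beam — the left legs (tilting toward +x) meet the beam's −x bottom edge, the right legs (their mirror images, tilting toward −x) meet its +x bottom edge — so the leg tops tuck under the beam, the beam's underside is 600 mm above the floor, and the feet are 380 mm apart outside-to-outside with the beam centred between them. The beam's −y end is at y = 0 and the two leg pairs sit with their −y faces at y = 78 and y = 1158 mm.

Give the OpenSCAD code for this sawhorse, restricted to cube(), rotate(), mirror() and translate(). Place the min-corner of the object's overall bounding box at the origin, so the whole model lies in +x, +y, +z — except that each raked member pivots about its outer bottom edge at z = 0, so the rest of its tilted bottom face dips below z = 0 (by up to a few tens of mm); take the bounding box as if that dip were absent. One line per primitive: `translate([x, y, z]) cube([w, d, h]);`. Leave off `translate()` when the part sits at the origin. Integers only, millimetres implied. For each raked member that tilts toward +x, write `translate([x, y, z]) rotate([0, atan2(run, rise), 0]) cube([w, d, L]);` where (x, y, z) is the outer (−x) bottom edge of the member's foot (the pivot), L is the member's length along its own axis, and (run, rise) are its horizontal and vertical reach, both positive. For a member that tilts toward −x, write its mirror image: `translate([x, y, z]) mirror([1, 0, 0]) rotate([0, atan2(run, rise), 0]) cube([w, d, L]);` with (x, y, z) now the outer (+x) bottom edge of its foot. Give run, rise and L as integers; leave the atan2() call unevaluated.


translate([135, 0, 600]) cube([110, 1279, 78]);
translate([0, 78, 0]) rotate([0, atan2(135, 600), 0]) cube([27, 43, 615]);
translate([380, 78, 0]) mirror([1, 0, 0]) rotate([0, atan2(135, 600), 0]) cube([27, 43, 615]);
translate([0, 1158, 0]) rotate([0, atan2(135, 600), 0]) cube([27, 43, 615]);
translate([380, 1158, 0]) mirror([1, 0, 0]) rotate([0, atan2(135, 600), 0]) cube([27, 43, 615]);


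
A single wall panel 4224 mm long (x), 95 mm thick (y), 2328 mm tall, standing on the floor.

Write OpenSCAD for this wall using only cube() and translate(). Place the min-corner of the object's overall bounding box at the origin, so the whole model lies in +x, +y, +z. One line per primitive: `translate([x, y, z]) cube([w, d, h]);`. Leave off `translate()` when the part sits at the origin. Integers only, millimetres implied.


cube([4224, 95, 2328]);


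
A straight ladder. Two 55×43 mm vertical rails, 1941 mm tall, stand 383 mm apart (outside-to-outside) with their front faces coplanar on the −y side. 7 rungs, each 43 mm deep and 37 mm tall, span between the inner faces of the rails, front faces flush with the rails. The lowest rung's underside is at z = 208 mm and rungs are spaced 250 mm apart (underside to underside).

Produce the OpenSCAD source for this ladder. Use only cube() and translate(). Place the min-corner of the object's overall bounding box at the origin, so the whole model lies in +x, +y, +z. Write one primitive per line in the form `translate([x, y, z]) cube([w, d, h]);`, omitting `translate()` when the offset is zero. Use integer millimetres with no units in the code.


cube([55, 43, 1941]);
translate([328, 0, 0]) cube([55, 43, 1941]);
translate([55, 0, 208]) cube([273, 43, 37]);
translate([55, 0, 458]) cube([273, 43, 37]);
translate([55, 0, 708]) cube([273, 43, 37]);
translate([55, 0, 958]) cube([273, 43, 37]);
translate([55, 0, 1208]) cube([273, 43, 37]);
translate([55, 0, 1458]) cube([273, 43, 37]);
translate([55, 0, 1708]) cube([273, 43, 37]);


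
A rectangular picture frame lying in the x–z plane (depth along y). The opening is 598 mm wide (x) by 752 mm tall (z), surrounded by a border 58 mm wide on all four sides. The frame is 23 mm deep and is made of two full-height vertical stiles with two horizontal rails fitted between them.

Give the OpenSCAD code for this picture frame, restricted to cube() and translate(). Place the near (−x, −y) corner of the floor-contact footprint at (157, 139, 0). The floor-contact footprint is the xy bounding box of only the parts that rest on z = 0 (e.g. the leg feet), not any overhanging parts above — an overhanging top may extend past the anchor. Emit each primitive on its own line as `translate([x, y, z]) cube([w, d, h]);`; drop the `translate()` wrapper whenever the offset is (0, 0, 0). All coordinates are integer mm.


translate([157, 139, 0]) cube([58, 23, 868]);
translate([813, 139, 0]) cube([58, 23, 868]);
translate([215, 139, 0]) cube([598, 23, 58]);
translate([215, 139, 810]) cube([598, 23, 58]);


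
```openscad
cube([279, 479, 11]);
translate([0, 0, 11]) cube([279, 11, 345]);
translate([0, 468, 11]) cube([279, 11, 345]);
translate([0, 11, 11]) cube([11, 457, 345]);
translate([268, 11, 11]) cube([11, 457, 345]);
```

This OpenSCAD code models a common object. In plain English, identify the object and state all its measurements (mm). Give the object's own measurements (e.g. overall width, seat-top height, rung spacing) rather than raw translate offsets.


An open-topped rectangular box: outside dimensions 279×479×356 mm, with a uniform wall and base thickness of 11 mm. The base is a full 279×479 slab on the floor; four walls sit on top of the base. The front and back walls (the −y and +y sides) span the full width; the two side walls fit between them.


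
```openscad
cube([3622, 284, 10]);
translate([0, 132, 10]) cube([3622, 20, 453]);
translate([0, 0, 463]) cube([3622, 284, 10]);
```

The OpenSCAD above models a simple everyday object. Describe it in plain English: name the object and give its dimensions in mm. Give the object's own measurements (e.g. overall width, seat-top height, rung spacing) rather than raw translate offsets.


An I-beam lying along x, 3622 mm long. Overall section height 473 mm. Two flanges 284 mm wide (y) and 10 mm thick, one on the floor and one at the top; a web 20 mm thick runs between them, centred on the flange width.


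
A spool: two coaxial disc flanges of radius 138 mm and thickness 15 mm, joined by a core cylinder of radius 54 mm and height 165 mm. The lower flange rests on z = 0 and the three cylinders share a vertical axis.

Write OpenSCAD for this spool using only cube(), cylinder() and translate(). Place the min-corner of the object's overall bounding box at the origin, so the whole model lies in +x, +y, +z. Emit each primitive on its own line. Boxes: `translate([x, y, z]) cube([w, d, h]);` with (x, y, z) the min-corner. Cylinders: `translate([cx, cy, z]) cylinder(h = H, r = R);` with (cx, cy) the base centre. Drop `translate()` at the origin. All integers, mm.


translate([138, 138, 0]) cylinder(h = 15, r = 138);
translate([138, 138, 15]) cylinder(h = 165, r = 54);
translate([138, 138, 180]) cylinder(h = 15, r = 138);


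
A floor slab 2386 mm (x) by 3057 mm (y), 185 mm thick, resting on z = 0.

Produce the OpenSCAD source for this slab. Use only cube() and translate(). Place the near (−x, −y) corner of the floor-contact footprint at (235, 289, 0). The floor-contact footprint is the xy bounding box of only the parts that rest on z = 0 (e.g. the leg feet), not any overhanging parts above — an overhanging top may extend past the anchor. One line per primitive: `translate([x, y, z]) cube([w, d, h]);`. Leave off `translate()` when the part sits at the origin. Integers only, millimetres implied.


translate([235, 289, 0]) cube([2386, 3057, 185]);


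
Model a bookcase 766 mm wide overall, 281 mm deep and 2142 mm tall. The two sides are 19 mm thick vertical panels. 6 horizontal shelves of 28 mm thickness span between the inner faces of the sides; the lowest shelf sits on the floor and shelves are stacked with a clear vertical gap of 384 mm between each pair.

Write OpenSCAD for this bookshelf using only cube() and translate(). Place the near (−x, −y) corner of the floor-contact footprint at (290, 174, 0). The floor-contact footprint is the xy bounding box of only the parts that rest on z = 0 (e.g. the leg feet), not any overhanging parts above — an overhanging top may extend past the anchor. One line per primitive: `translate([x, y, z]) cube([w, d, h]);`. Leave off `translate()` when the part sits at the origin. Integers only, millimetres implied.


translate([290, 174, 0]) cube([19, 281, 2142]);
translate([1037, 174, 0]) cube([19, 281, 2142]);
translate([309, 174, 0]) cube([728, 281, 28]);
translate([309, 174, 412]) cube([728, 281, 28]);
translate([309, 174, 824]) cube([728, 281, 28]);
translate([309, 174, 1236]) cube([728, 281, 28]);
translate([309, 174, 1648]) cube([728, 281, 28]);
translate([309, 174, 2060]) cube([728, 281, 28]);


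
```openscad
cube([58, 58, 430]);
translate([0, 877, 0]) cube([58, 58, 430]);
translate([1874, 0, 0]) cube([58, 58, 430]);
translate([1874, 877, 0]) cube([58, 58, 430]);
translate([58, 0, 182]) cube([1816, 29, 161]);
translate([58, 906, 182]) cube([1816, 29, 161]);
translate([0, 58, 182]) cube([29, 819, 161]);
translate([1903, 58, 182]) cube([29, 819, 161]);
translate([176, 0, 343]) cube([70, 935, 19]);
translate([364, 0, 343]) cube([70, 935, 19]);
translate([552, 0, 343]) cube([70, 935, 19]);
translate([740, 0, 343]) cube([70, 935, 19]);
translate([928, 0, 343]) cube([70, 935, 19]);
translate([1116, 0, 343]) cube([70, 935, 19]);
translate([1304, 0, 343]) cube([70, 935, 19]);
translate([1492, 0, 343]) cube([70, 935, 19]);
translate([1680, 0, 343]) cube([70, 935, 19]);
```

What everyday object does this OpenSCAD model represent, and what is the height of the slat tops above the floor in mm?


A bed frame. The slat-top height is 362 mm.

Four posts, four rails, and a row of slats — a bed frame. Slats sit on the rails at z = 182 + 161 = 343; with slat thickness 19, the top is 362 mm.


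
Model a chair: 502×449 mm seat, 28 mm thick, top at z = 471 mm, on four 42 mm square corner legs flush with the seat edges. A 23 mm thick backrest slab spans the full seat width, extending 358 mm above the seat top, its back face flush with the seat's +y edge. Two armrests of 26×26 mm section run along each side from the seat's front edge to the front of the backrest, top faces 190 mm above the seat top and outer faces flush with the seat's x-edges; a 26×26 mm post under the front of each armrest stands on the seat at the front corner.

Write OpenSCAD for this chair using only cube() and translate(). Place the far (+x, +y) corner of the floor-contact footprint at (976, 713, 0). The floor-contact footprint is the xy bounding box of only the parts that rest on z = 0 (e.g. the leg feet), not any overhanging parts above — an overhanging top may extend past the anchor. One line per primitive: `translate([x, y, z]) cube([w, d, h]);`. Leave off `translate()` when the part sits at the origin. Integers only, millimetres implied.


translate([474, 264, 443]) cube([502, 449, 28]);
translate([474, 264, 0]) cube([42, 42, 443]);
translate([934, 264, 0]) cube([42, 42, 443]);
translate([474, 671, 0]) cube([42, 42, 443]);
translate([934, 671, 0]) cube([42, 42, 443]);
translate([474, 690, 471]) cube([502, 23, 358]);
translate([474, 264, 635]) cube([26, 426, 26]);
translate([950, 264, 635]) cube([26, 426, 26]);
translate([474, 264, 471]) cube([26, 26, 164]);
translate([950, 264, 471]) cube([26, 26, 164]);


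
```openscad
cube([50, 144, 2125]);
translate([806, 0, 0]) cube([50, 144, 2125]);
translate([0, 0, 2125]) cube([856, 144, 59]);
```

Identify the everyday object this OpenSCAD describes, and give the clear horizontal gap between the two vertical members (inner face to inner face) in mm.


A door frame. The clear opening width is 756 mm.

Two 2125 mm tall posts with a header on top — a door frame. The left jamb is 50 mm wide at x = 0; the right jamb starts at x = 806. The clear opening is 806 − 50 = 756 mm.


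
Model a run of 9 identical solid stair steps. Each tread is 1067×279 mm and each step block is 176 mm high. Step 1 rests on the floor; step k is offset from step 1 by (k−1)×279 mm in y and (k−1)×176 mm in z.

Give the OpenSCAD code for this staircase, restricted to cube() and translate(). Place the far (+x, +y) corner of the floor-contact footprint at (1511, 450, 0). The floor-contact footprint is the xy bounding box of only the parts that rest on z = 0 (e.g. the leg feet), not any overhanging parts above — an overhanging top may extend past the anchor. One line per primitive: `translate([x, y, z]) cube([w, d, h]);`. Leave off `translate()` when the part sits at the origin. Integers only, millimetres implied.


translate([444, 171, 0]) cube([1067, 279, 176]);
translate([444, 450, 176]) cube([1067, 279, 176]);
translate([444, 729, 352]) cube([1067, 279, 176]);
translate([444, 1008, 528]) cube([1067, 279, 176]);
translate([444, 1287, 704]) cube([1067, 279, 176]);
translate([444, 1566, 880]) cube([1067, 279, 176]);
translate([444, 1845, 1056]) cube([1067, 279, 176]);
translate([444, 2124, 1232]) cube([1067, 279, 176]);
translate([444, 2403, 1408]) cube([1067, 279, 176]);
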